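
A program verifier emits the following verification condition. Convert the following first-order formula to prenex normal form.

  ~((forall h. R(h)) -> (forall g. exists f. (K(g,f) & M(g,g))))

Eliminate → and ↔ using ¬ and ∨.
  ~(~(forall h. R(h)) | (forall g. exists f. (K(g,f) & M(g,g))))
Push ¬ through the quantifiers and connectives to reach negation normal form:
  (forall h. R(h)) & (exists g. forall f. (~K(g,f) | ~M(g,g)))
Extract every quantifier outward, since the variables are now distinct and don't occur free across branches:
  forall h. exists g. forall f. (R(h) & (~K(g,f) | ~M(g,g)))

forall h. exists g. forall f. (R(h) & (~K(g,f) | ~M(g,g)))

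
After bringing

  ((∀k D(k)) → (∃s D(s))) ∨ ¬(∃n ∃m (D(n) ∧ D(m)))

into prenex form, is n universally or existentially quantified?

Eliminate → and ↔ using ¬ and ∨.
  ¬(∀k D(k)) ∨ (∃s D(s)) ∨ ¬(∃n ∃m (D(n) ∧ D(m)))
Drive negations inward (¬∀x A ≡ ∃x ¬A, ¬∃x A ≡ ∀x ¬A, De Morgan for ∧/∨):
  (∃k ¬D(k)) ∨ (∃s D(s)) ∨ (∀n ∀m (¬D(n) ∨ ¬D(m)))
Extract every quantifier outward, since the variables are now distinct and don't occur free across branches:
  ∃k ∃s ∀n ∀m (¬D(k) ∨ D(s) ∨ ¬D(n) ∨ ¬D(m))
The quantifier ∃n sits under an odd number of negations (counting the antecedent side of each →), so it flips to ∀n.

universal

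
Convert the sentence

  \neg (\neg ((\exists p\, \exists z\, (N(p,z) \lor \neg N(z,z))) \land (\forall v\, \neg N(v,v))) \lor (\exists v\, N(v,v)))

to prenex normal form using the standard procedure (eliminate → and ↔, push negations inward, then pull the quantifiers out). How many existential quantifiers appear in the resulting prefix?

Move each ¬ inward, flipping quantifiers it crosses:
  (\exists p\, \exists z\, (N(p,z) \lor \neg N(z,z))) \land (\forall v\, \neg N(v,v)) \land (\forall v\, \neg N(v,v))
Rename bound variables to avoid capture: v↦x.
  (\exists p\, \exists z\, (N(p,z) \lor \neg N(z,z))) \land (\forall v\, \neg N(v,v)) \land (\forall x\, \neg N(x,x))
Pull the quantifiers to the front (each side's bound variable is not free in the other side):
  \exists p\, \exists z\, \forall v\, \forall x\, ((N(p,z) \lor \neg N(z,z)) \land \neg N(v,v) \land \neg N(x,x))
The prefix is \exists p \exists z \forall v \forall x: 2 universal, 2 existential.

2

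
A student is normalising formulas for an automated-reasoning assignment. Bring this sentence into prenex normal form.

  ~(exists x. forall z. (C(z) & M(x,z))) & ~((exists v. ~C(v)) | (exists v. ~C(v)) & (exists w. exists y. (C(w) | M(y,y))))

forall x. exists z. forall v. forall a. forall w. forall y. ((~C(z) | ~M(x,z)) & C(v) & (C(a) | ~C(w) & ~M(y,y)))

Drive negations inward (¬∀x A ≡ ∃x ¬A, ¬∃x A ≡ ∀x ¬A, De Morgan for ∧/∨):
  (forall x. exists z. (~C(z) | ~M(x,z))) & (forall v. C(v)) & ((forall v. C(v)) | (forall w. forall y. (~C(w) & ~M(y,y))))
Rename bound variables to avoid capture: v↦a.
  (forall x. exists z. (~C(z) | ~M(x,z))) & (forall v. C(v)) & ((forall a. C(a)) | (forall w. forall y. (~C(w) & ~M(y,y))))
Finally move all quantifiers to the prefix:
  forall x. exists z. forall v. forall a. forall w. forall y. ((~C(z) | ~M(x,z)) & C(v) & (C(a) | ~C(w) & ~M(y,y)))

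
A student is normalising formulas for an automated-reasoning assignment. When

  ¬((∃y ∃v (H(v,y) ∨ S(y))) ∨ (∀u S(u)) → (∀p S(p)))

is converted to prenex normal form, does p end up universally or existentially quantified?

Eliminate → and ↔ using ¬ and ∨.
  ¬(¬((∃y ∃v (H(v,y) ∨ S(y))) ∨ (∀u S(u))) ∨ (∀p S(p)))
Move each ¬ inward, flipping quantifiers it crosses:
  ((∃y ∃v (H(v,y) ∨ S(y))) ∨ (∀u S(u))) ∧ (∃p ¬S(p))
All bound variables are already distinct, so no renaming is needed.
Finally move all quantifiers to the prefix:
  ∃y ∃v ∀u ∃p ((H(v,y) ∨ S(y) ∨ S(u)) ∧ ¬S(p))
The quantifier ∀p sits under an odd number of negations (counting the antecedent side of each →), so it flips to ∃p.

existential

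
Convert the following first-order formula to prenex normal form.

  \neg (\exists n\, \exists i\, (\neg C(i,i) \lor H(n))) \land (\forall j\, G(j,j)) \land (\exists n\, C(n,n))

Push ¬ through the quantifiers and connectives to reach negation normal form:
  (\forall n\, \forall i\, (C(i,i) \land \neg H(n))) \land (\forall j\, G(j,j)) \land (\exists n\, C(n,n))
Rename bound variables to avoid capture: n↦y.
  (\forall n\, \forall i\, (C(i,i) \land \neg H(n))) \land (\forall j\, G(j,j)) \land (\exists y\, C(y,y))
Pull the quantifiers to the front (each side's bound variable is not free in the other side):
  \forall n\, \forall i\, \forall j\, \exists y\, (C(i,i) \land \neg H(n) \land G(j,j) \land C(y,y))

\forall n\, \forall i\, \forall j\, \exists y\, (C(i,i) \land \neg H(n) \land G(j,j) \land C(y,y))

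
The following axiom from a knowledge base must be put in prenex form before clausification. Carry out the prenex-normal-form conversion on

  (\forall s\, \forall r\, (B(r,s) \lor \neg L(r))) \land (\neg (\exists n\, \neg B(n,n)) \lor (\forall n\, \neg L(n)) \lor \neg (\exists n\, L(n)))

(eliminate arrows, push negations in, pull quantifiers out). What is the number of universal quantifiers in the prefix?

5

Move each ¬ inward, flipping quantifiers it crosses:
  (\forall s\, \forall r\, (B(r,s) \lor \neg L(r))) \land ((\forall n\, B(n,n)) \lor (\forall n\, \neg L(n)) \lor (\forall n\, \neg L(n)))
Give each quantifier a distinct variable: n↦w1, n↦v.
  (\forall s\, \forall r\, (B(r,s) \lor \neg L(r))) \land ((\forall n\, B(n,n)) \lor (\forall w1\, \neg L(w1)) \lor (\forall v\, \neg L(v)))
Extract every quantifier outward, since the variables are now distinct and don't occur free across branches:
  \forall s\, \forall r\, \forall n\, \forall w1\, \forall v\, ((B(r,s) \lor \neg L(r)) \land (B(n,n) \lor \neg L(w1) \lor \neg L(v)))
The prefix is \forall s \forall r \forall n \forall w1 \forall v: 5 universal, 0 existential.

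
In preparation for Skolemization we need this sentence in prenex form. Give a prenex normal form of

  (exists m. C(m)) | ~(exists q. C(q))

exists m. forall q. (C(m) | ~C(q))

Push ¬ through the quantifiers and connectives to reach negation normal form:
  (exists m. C(m)) | (forall q. ~C(q))
Extract every quantifier outward, since the variables are now distinct and don't occur free across branches:
  exists m. forall q. (C(m) | ~C(q))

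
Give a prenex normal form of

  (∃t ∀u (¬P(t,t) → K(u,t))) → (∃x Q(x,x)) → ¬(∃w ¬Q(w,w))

∀t ∃u ∀x ∀w (¬P(t,t) ∧ ¬K(u,t) ∨ ¬Q(x,x) ∨ Q(w,w))

Rewrite implications/biconditionals: A → B as ¬A ∨ B.
  ¬(∃t ∀u (¬¬P(t,t) ∨ K(u,t))) ∨ ¬(∃x Q(x,x)) ∨ ¬(∃w ¬Q(w,w))
Move each ¬ inward, flipping quantifiers it crosses:
  (∀t ∃u (¬P(t,t) ∧ ¬K(u,t))) ∨ (∀x ¬Q(x,x)) ∨ (∀w Q(w,w))
All bound variables are already distinct, so no renaming is needed.
Finally move all quantifiers to the prefix:
  ∀t ∃u ∀x ∀w (¬P(t,t) ∧ ¬K(u,t) ∨ ¬Q(x,x) ∨ Q(w,w))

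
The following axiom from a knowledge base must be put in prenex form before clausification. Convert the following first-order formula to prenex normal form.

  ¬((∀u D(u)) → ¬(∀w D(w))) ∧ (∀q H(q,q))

∀u ∀w ∀q (D(u) ∧ D(w) ∧ H(q,q))

Eliminate → and ↔ using ¬ and ∨.
  ¬(¬(∀u D(u)) ∨ ¬(∀w D(w))) ∧ (∀q H(q,q))
Move each ¬ inward, flipping quantifiers it crosses:
  (∀u D(u)) ∧ (∀w D(w)) ∧ (∀q H(q,q))
All bound variables are already distinct, so no renaming is needed.
Finally move all quantifiers to the prefix:
  ∀u ∀w ∀q (D(u) ∧ D(w) ∧ H(q,q))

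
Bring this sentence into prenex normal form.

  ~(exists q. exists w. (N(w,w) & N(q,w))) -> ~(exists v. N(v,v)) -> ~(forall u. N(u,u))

Eliminate → and ↔ using ¬ and ∨.
  ~~(exists q. exists w. (N(w,w) & N(q,w))) | ~~(exists v. N(v,v)) | ~(forall u. N(u,u))
Move each ¬ inward, flipping quantifiers it crosses:
  (exists q. exists w. (N(w,w) & N(q,w))) | (exists v. N(v,v)) | (exists u. ~N(u,u))
All bound variables are already distinct, so no renaming is needed.
Finally move all quantifiers to the prefix:
  exists q. exists w. exists v. exists u. (N(w,w) & N(q,w) | N(v,v) | ~N(u,u))

exists q. exists w. exists v. exists u. (N(w,w) & N(q,w) | N(v,v) | ~N(u,u))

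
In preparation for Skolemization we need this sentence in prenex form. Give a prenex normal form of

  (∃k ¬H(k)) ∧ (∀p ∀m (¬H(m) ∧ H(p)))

∃k ∀p ∀m (¬H(k) ∧ ¬H(m) ∧ H(p))

All bound variables are already distinct, so no renaming is needed.
Pull the quantifiers to the front (each side's bound variable is not free in the other side):
  ∃k ∀p ∀m (¬H(k) ∧ ¬H(m) ∧ H(p))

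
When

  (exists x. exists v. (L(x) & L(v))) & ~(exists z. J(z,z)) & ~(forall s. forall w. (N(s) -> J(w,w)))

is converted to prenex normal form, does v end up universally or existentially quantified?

Eliminate → and ↔ using ¬ and ∨.
  (exists x. exists v. (L(x) & L(v))) & ~(exists z. J(z,z)) & ~(forall s. forall w. (~N(s) | J(w,w)))
Drive negations inward (¬∀x A ≡ ∃x ¬A, ¬∃x A ≡ ∀x ¬A, De Morgan for ∧/∨):
  (exists x. exists v. (L(x) & L(v))) & (forall z. ~J(z,z)) & (exists s. exists w. (N(s) & ~J(w,w)))
All bound variables are already distinct, so no renaming is needed.
Finally move all quantifiers to the prefix:
  exists x. exists v. forall z. exists s. exists w. (L(x) & L(v) & ~J(z,z) & N(s) & ~J(w,w))
The quantifier exists v sits under an even number of negations (counting the antecedent side of each →), so it remains existential.

existential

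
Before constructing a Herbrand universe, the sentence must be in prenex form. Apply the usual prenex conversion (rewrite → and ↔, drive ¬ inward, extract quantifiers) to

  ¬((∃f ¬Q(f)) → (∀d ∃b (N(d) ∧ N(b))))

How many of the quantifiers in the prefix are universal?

1

First replace A → B with ¬A ∨ B.
  ¬(¬(∃f ¬Q(f)) ∨ (∀d ∃b (N(d) ∧ N(b))))
Push ¬ through the quantifiers and connectives to reach negation normal form:
  (∃f ¬Q(f)) ∧ (∃d ∀b (¬N(d) ∨ ¬N(b)))
All bound variables are already distinct, so no renaming is needed.
Finally move all quantifiers to the prefix:
  ∃f ∃d ∀b (¬Q(f) ∧ (¬N(d) ∨ ¬N(b)))
The prefix is ∃f ∃d ∀b: 1 universal, 2 existential.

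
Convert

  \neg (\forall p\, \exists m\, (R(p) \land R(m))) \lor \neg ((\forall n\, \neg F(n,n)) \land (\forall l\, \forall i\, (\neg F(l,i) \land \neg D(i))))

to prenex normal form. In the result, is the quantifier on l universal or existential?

existential

Drive negations inward (¬∀x A ≡ ∃x ¬A, ¬∃x A ≡ ∀x ¬A, De Morgan for ∧/∨):
  (\exists p\, \forall m\, (\neg R(p) \lor \neg R(m))) \lor (\exists n\, F(n,n)) \lor (\exists l\, \exists i\, (F(l,i) \lor D(i)))
All bound variables are already distinct, so no renaming is needed.
Finally move all quantifiers to the prefix:
  \exists p\, \forall m\, \exists n\, \exists l\, \exists i\, (\neg R(p) \lor \neg R(m) \lor F(n,n) \lor F(l,i) \lor D(i))
The quantifier \forall l sits under an odd number of negations, so it flips to \exists l.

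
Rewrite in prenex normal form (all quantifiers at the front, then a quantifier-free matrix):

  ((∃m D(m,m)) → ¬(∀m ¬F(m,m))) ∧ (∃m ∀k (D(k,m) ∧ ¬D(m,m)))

First replace A → B with ¬A ∨ B.
  (¬(∃m D(m,m)) ∨ ¬(∀m ¬F(m,m))) ∧ (∃m ∀k (D(k,m) ∧ ¬D(m,m)))
Drive negations inward (¬∀x A ≡ ∃x ¬A, ¬∃x A ≡ ∀x ¬A, De Morgan for ∧/∨):
  ((∀m ¬D(m,m)) ∨ (∃m F(m,m))) ∧ (∃m ∀k (D(k,m) ∧ ¬D(m,m)))
Rename bound variables to avoid capture: m↦u1, m↦x1.
  ((∀m ¬D(m,m)) ∨ (∃u1 F(u1,u1))) ∧ (∃x1 ∀k (D(k,x1) ∧ ¬D(x1,x1)))
Extract every quantifier outward, since the variables are now distinct and don't occur free across branches:
  ∀m ∃u1 ∃x1 ∀k ((¬D(m,m) ∨ F(u1,u1)) ∧ D(k,x1) ∧ ¬D(x1,x1))

∀m ∃u1 ∃x1 ∀k ((¬D(m,m) ∨ F(u1,u1)) ∧ D(k,x1) ∧ ¬D(x1,x1))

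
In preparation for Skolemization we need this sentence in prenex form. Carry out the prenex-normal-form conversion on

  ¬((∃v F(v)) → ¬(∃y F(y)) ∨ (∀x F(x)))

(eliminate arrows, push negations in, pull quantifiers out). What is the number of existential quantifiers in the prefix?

3

First replace A → B with ¬A ∨ B.
  ¬(¬(∃v F(v)) ∨ ¬(∃y F(y)) ∨ (∀x F(x)))
Push ¬ through the quantifiers and connectives to reach negation normal form:
  (∃v F(v)) ∧ (∃y F(y)) ∧ (∃x ¬F(x))
All bound variables are already distinct, so no renaming is needed.
Pull the quantifiers to the front (each side's bound variable is not free in the other side):
  ∃v ∃y ∃x (F(v) ∧ F(y) ∧ ¬F(x))
The prefix is ∃v ∃y ∃x: 0 universal, 3 existential.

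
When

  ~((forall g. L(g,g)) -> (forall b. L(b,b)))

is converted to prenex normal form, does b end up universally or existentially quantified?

existential

First replace A → B with ¬A ∨ B.
  ~(~(forall g. L(g,g)) | (forall b. L(b,b)))
Push ¬ through the quantifiers and connectives to reach negation normal form:
  (forall g. L(g,g)) & (exists b. ~L(b,b))
All bound variables are already distinct, so no renaming is needed.
Extract every quantifier outward, since the variables are now distinct and don't occur free across branches:
  forall g. exists b. (L(g,g) & ~L(b,b))
The quantifier forall b sits under an odd number of negations (counting the antecedent side of each →), so it flips to exists b.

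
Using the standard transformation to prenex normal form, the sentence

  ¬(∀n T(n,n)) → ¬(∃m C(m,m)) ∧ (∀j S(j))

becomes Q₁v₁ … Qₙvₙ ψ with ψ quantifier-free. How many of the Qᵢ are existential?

Rewrite implications/biconditionals: A → B as ¬A ∨ B.
  ¬¬(∀n T(n,n)) ∨ ¬(∃m C(m,m)) ∧ (∀j S(j))
Push ¬ through the quantifiers and connectives to reach negation normal form:
  (∀n T(n,n)) ∨ (∀m ¬C(m,m)) ∧ (∀j S(j))
All bound variables are already distinct, so no renaming is needed.
Finally move all quantifiers to the prefix:
  ∀n ∀m ∀j (T(n,n) ∨ ¬C(m,m) ∧ S(j))
The prefix is ∀n ∀m ∀j: 3 universal, 0 existential.

0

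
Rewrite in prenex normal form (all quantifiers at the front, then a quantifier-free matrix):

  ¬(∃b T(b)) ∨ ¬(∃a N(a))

∀b ∀a (¬T(b) ∨ ¬N(a))

Drive negations inward (¬∀x A ≡ ∃x ¬A, ¬∃x A ≡ ∀x ¬A, De Morgan for ∧/∨):
  (∀b ¬T(b)) ∨ (∀a ¬N(a))
All bound variables are already distinct, so no renaming is needed.
Pull the quantifiers to the front (each side's bound variable is not free in the other side):
  ∀b ∀a (¬T(b) ∨ ¬N(a))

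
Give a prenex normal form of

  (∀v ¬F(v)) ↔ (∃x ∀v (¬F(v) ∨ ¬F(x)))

∃v ∃x ∀y ∀z1 ∃u ∀a ((F(v) ∨ ¬F(y) ∨ ¬F(x)) ∧ (F(u) ∧ F(z1) ∨ ¬F(a)))

First replace A → B with ¬A ∨ B; A ↔ B as (¬A ∨ B) ∧ (¬B ∨ A).
  (¬(∀v ¬F(v)) ∨ (∃x ∀v (¬F(v) ∨ ¬F(x)))) ∧ (¬(∃x ∀v (¬F(v) ∨ ¬F(x))) ∨ (∀v ¬F(v)))
Drive negations inward (¬∀x A ≡ ∃x ¬A, ¬∃x A ≡ ∀x ¬A, De Morgan for ∧/∨):
  ((∃v F(v)) ∨ (∃x ∀v (¬F(v) ∨ ¬F(x)))) ∧ ((∀x ∃v (F(v) ∧ F(x))) ∨ (∀v ¬F(v)))
Give each quantifier a distinct variable: v↦y, x↦z1, v↦u, v↦a.
  ((∃v F(v)) ∨ (∃x ∀y (¬F(y) ∨ ¬F(x)))) ∧ ((∀z1 ∃u (F(u) ∧ F(z1))) ∨ (∀a ¬F(a)))
Pull the quantifiers to the front (each side's bound variable is not free in the other side):
  ∃v ∃x ∀y ∀z1 ∃u ∀a ((F(v) ∨ ¬F(y) ∨ ¬F(x)) ∧ (F(u) ∧ F(z1) ∨ ¬F(a)))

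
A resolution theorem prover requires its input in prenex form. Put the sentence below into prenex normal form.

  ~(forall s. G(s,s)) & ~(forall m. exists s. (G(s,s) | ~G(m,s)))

exists s. exists m. forall c. (~G(s,s) & ~G(c,c) & G(m,c))

Drive negations inward (¬∀x A ≡ ∃x ¬A, ¬∃x A ≡ ∀x ¬A, De Morgan for ∧/∨):
  (exists s. ~G(s,s)) & (exists m. forall s. (~G(s,s) & G(m,s)))
Standardize variables apart so no two quantifiers bind the same name: s↦c.
  (exists s. ~G(s,s)) & (exists m. forall c. (~G(c,c) & G(m,c)))
Extract every quantifier outward, since the variables are now distinct and don't occur free across branches:
  exists s. exists m. forall c. (~G(s,s) & ~G(c,c) & G(m,c))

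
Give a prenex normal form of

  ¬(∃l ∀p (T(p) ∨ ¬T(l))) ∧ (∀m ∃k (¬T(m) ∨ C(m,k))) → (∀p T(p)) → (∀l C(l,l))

∃l ∀p ∃m ∀k ∃a ∀s (T(p) ∨ ¬T(l) ∨ T(m) ∧ ¬C(m,k) ∨ ¬T(a) ∨ C(s,s))

Rewrite implications/biconditionals: A → B as ¬A ∨ B.
  ¬(¬(∃l ∀p (T(p) ∨ ¬T(l))) ∧ (∀m ∃k (¬T(m) ∨ C(m,k)))) ∨ ¬(∀p T(p)) ∨ (∀l C(l,l))
Move each ¬ inward, flipping quantifiers it crosses:
  (∃l ∀p (T(p) ∨ ¬T(l))) ∨ (∃m ∀k (T(m) ∧ ¬C(m,k))) ∨ (∃p ¬T(p)) ∨ (∀l C(l,l))
Standardize variables apart so no two quantifiers bind the same name: p↦a, l↦s.
  (∃l ∀p (T(p) ∨ ¬T(l))) ∨ (∃m ∀k (T(m) ∧ ¬C(m,k))) ∨ (∃a ¬T(a)) ∨ (∀s C(s,s))
Pull the quantifiers to the front (each side's bound variable is not free in the other side):
  ∃l ∀p ∃m ∀k ∃a ∀s (T(p) ∨ ¬T(l) ∨ T(m) ∧ ¬C(m,k) ∨ ¬T(a) ∨ C(s,s))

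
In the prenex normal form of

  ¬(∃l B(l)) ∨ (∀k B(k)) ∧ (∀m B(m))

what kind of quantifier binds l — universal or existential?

Drive negations inward (¬∀x A ≡ ∃x ¬A, ¬∃x A ≡ ∀x ¬A, De Morgan for ∧/∨):
  (∀l ¬B(l)) ∨ (∀k B(k)) ∧ (∀m B(m))
Pull the quantifiers to the front (each side's bound variable is not free in the other side):
  ∀l ∀k ∀m (¬B(l) ∨ B(k) ∧ B(m))
The quantifier ∃l sits under an odd number of negations, so it flips to ∀l.

universal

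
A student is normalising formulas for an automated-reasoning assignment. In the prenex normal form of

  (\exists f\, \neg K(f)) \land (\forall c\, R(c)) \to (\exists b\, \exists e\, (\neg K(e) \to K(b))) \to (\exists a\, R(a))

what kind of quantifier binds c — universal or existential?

existential

Eliminate → and ↔ using ¬ and ∨.
  \neg ((\exists f\, \neg K(f)) \land (\forall c\, R(c))) \lor \neg (\exists b\, \exists e\, (\neg \neg K(e) \lor K(b))) \lor (\exists a\, R(a))
Move each ¬ inward, flipping quantifiers it crosses:
  (\forall f\, K(f)) \lor (\exists c\, \neg R(c)) \lor (\forall b\, \forall e\, (\neg K(e) \land \neg K(b))) \lor (\exists a\, R(a))
Extract every quantifier outward, since the variables are now distinct and don't occur free across branches:
  \forall f\, \exists c\, \forall b\, \forall e\, \exists a\, (K(f) \lor \neg R(c) \lor \neg K(e) \land \neg K(b) \lor R(a))
The quantifier \forall c sits under an odd number of negations (counting the antecedent side of each →), so it flips to \exists c.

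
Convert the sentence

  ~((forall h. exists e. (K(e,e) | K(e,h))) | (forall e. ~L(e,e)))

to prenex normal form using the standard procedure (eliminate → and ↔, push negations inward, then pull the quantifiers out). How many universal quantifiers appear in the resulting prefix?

1

Push ¬ through the quantifiers and connectives to reach negation normal form:
  (exists h. forall e. (~K(e,e) & ~K(e,h))) & (exists e. L(e,e))
Standardize variables apart so no two quantifiers bind the same name: e↦a.
  (exists h. forall e. (~K(e,e) & ~K(e,h))) & (exists a. L(a,a))
Finally move all quantifiers to the prefix:
  exists h. forall e. exists a. (~K(e,e) & ~K(e,h) & L(a,a))
The prefix is exists h forall e exists a: 1 universal, 2 existential.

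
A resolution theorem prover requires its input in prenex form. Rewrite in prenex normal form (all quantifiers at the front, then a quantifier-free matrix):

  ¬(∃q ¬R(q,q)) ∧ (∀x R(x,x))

Push ¬ through the quantifiers and connectives to reach negation normal form:
  (∀q R(q,q)) ∧ (∀x R(x,x))
All bound variables are already distinct, so no renaming is needed.
Extract every quantifier outward, since the variables are now distinct and don't occur free across branches:
  ∀q ∀x (R(q,q) ∧ R(x,x))

∀q ∀x (R(q,q) ∧ R(x,x))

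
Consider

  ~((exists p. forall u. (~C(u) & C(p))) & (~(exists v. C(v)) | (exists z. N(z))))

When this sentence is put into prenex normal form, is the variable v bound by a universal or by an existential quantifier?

Push ¬ through the quantifiers and connectives to reach negation normal form:
  (forall p. exists u. (C(u) | ~C(p))) | (exists v. C(v)) & (forall z. ~N(z))
All bound variables are already distinct, so no renaming is needed.
Extract every quantifier outward, since the variables are now distinct and don't occur free across branches:
  forall p. exists u. exists v. forall z. (C(u) | ~C(p) | C(v) & ~N(z))
The quantifier exists v sits under an even number of negations, so it remains existential.

existential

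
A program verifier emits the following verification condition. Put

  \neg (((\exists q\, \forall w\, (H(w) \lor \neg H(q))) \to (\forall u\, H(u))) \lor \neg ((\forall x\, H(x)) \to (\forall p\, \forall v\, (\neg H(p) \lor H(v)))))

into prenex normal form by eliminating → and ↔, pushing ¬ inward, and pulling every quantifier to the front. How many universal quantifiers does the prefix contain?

Rewrite implications/biconditionals: A → B as ¬A ∨ B.
  \neg (\neg (\exists q\, \forall w\, (H(w) \lor \neg H(q))) \lor (\forall u\, H(u)) \lor \neg (\neg (\forall x\, H(x)) \lor (\forall p\, \forall v\, (\neg H(p) \lor H(v)))))
Drive negations inward (¬∀x A ≡ ∃x ¬A, ¬∃x A ≡ ∀x ¬A, De Morgan for ∧/∨):
  (\exists q\, \forall w\, (H(w) \lor \neg H(q))) \land (\exists u\, \neg H(u)) \land ((\exists x\, \neg H(x)) \lor (\forall p\, \forall v\, (\neg H(p) \lor H(v))))
Extract every quantifier outward, since the variables are now distinct and don't occur free across branches:
  \exists q\, \forall w\, \exists u\, \exists x\, \forall p\, \forall v\, ((H(w) \lor \neg H(q)) \land \neg H(u) \land (\neg H(x) \lor \neg H(p) \lor H(v)))
The prefix is \exists q \forall w \exists u \exists x \forall p \forall v: 3 universal, 3 existential.

3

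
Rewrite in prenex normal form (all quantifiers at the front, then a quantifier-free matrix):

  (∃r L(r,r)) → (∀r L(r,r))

∀r ∀y1 (¬L(r,r) ∨ L(y1,y1))

Eliminate → and ↔ using ¬ and ∨.
  ¬(∃r L(r,r)) ∨ (∀r L(r,r))
Push ¬ through the quantifiers and connectives to reach negation normal form:
  (∀r ¬L(r,r)) ∨ (∀r L(r,r))
Rename bound variables to avoid capture: r↦y1.
  (∀r ¬L(r,r)) ∨ (∀y1 L(y1,y1))
Pull the quantifiers to the front (each side's bound variable is not free in the other side):
  ∀r ∀y1 (¬L(r,r) ∨ L(y1,y1))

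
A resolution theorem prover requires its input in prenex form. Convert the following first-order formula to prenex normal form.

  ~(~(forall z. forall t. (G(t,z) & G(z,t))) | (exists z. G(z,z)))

Drive negations inward (¬∀x A ≡ ∃x ¬A, ¬∃x A ≡ ∀x ¬A, De Morgan for ∧/∨):
  (forall z. forall t. (G(t,z) & G(z,t))) & (forall z. ~G(z,z))
Standardize variables apart so no two quantifiers bind the same name: z↦u.
  (forall z. forall t. (G(t,z) & G(z,t))) & (forall u. ~G(u,u))
Finally move all quantifiers to the prefix:
  forall z. forall t. forall u. (G(t,z) & G(z,t) & ~G(u,u))

forall z. forall t. forall u. (G(t,z) & G(z,t) & ~G(u,u))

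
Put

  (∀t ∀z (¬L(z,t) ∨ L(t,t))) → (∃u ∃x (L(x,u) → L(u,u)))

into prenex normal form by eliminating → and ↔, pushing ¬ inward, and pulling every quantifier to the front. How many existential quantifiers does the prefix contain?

4

Rewrite implications/biconditionals: A → B as ¬A ∨ B.
  ¬(∀t ∀z (¬L(z,t) ∨ L(t,t))) ∨ (∃u ∃x (¬L(x,u) ∨ L(u,u)))
Push ¬ through the quantifiers and connectives to reach negation normal form:
  (∃t ∃z (L(z,t) ∧ ¬L(t,t))) ∨ (∃u ∃x (¬L(x,u) ∨ L(u,u)))
Finally move all quantifiers to the prefix:
  ∃t ∃z ∃u ∃x (L(z,t) ∧ ¬L(t,t) ∨ ¬L(x,u) ∨ L(u,u))
The prefix is ∃t ∃z ∃u ∃x: 0 universal, 4 existential.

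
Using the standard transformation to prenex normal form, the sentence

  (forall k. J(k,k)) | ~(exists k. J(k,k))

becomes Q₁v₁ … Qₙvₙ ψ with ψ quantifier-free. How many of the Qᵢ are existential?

0

Move each ¬ inward, flipping quantifiers it crosses:
  (forall k. J(k,k)) | (forall k. ~J(k,k))
Standardize variables apart so no two quantifiers bind the same name: k↦u1.
  (forall k. J(k,k)) | (forall u1. ~J(u1,u1))
Pull the quantifiers to the front (each side's bound variable is not free in the other side):
  forall k. forall u1. (J(k,k) | ~J(u1,u1))
The prefix is forall k forall u1: 2 universal, 0 existential.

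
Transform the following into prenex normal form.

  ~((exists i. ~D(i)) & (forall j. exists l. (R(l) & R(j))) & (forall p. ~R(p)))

forall i. exists j. forall l. exists p. (D(i) | ~R(l) | ~R(j) | R(p))

Push ¬ through the quantifiers and connectives to reach negation normal form:
  (forall i. D(i)) | (exists j. forall l. (~R(l) | ~R(j))) | (exists p. R(p))
All bound variables are already distinct, so no renaming is needed.
Pull the quantifiers to the front (each side's bound variable is not free in the other side):
  forall i. exists j. forall l. exists p. (D(i) | ~R(l) | ~R(j) | R(p))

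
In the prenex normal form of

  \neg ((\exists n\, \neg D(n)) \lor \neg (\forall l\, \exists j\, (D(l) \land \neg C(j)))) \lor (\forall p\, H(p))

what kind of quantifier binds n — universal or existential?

Drive negations inward (¬∀x A ≡ ∃x ¬A, ¬∃x A ≡ ∀x ¬A, De Morgan for ∧/∨):
  (\forall n\, D(n)) \land (\forall l\, \exists j\, (D(l) \land \neg C(j))) \lor (\forall p\, H(p))
Pull the quantifiers to the front (each side's bound variable is not free in the other side):
  \forall n\, \forall l\, \exists j\, \forall p\, (D(n) \land D(l) \land \neg C(j) \lor H(p))
The quantifier \exists n sits under an odd number of negations, so it flips to \forall n.

universal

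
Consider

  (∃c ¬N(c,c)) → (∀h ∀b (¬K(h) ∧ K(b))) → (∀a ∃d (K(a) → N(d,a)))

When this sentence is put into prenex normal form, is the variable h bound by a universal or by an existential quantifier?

Rewrite implications/biconditionals: A → B as ¬A ∨ B.
  ¬(∃c ¬N(c,c)) ∨ ¬(∀h ∀b (¬K(h) ∧ K(b))) ∨ (∀a ∃d (¬K(a) ∨ N(d,a)))
Move each ¬ inward, flipping quantifiers it crosses:
  (∀c N(c,c)) ∨ (∃h ∃b (K(h) ∨ ¬K(b))) ∨ (∀a ∃d (¬K(a) ∨ N(d,a)))
All bound variables are already distinct, so no renaming is needed.
Extract every quantifier outward, since the variables are now distinct and don't occur free across branches:
  ∀c ∃h ∃b ∀a ∃d (N(c,c) ∨ K(h) ∨ ¬K(b) ∨ ¬K(a) ∨ N(d,a))
The quantifier ∀h sits under an odd number of negations (counting the antecedent side of each →), so it flips to ∃h.

existential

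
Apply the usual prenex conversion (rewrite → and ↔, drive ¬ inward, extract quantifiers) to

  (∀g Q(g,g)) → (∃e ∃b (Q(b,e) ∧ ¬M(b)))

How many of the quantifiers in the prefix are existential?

Rewrite implications/biconditionals: A → B as ¬A ∨ B.
  ¬(∀g Q(g,g)) ∨ (∃e ∃b (Q(b,e) ∧ ¬M(b)))
Drive negations inward (¬∀x A ≡ ∃x ¬A, ¬∃x A ≡ ∀x ¬A, De Morgan for ∧/∨):
  (∃g ¬Q(g,g)) ∨ (∃e ∃b (Q(b,e) ∧ ¬M(b)))
Pull the quantifiers to the front (each side's bound variable is not free in the other side):
  ∃g ∃e ∃b (¬Q(g,g) ∨ Q(b,e) ∧ ¬M(b))
The prefix is ∃g ∃e ∃b: 0 universal, 3 existential.

3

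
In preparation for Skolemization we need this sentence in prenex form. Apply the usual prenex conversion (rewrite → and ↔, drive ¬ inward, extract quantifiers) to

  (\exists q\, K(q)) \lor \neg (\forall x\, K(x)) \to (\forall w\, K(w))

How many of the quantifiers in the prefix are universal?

Eliminate → and ↔ using ¬ and ∨.
  \neg ((\exists q\, K(q)) \lor \neg (\forall x\, K(x))) \lor (\forall w\, K(w))
Move each ¬ inward, flipping quantifiers it crosses:
  (\forall q\, \neg K(q)) \land (\forall x\, K(x)) \lor (\forall w\, K(w))
All bound variables are already distinct, so no renaming is needed.
Finally move all quantifiers to the prefix:
  \forall q\, \forall x\, \forall w\, (\neg K(q) \land K(x) \lor K(w))
The prefix is \forall q \forall x \forall w: 3 universal, 0 existential.

3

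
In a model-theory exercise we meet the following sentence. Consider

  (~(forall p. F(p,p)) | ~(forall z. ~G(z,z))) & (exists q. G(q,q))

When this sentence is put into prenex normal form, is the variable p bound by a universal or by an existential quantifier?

Move each ¬ inward, flipping quantifiers it crosses:
  ((exists p. ~F(p,p)) | (exists z. G(z,z))) & (exists q. G(q,q))
All bound variables are already distinct, so no renaming is needed.
Pull the quantifiers to the front (each side's bound variable is not free in the other side):
  exists p. exists z. exists q. ((~F(p,p) | G(z,z)) & G(q,q))
The quantifier forall p sits under an odd number of negations, so it flips to exists p.

existential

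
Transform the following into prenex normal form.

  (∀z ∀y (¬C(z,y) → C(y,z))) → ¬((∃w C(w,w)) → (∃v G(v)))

Rewrite implications/biconditionals: A → B as ¬A ∨ B.
  ¬(∀z ∀y (¬¬C(z,y) ∨ C(y,z))) ∨ ¬(¬(∃w C(w,w)) ∨ (∃v G(v)))
Push ¬ through the quantifiers and connectives to reach negation normal form:
  (∃z ∃y (¬C(z,y) ∧ ¬C(y,z))) ∨ (∃w C(w,w)) ∧ (∀v ¬G(v))
All bound variables are already distinct, so no renaming is needed.
Finally move all quantifiers to the prefix:
  ∃z ∃y ∃w ∀v (¬C(z,y) ∧ ¬C(y,z) ∨ C(w,w) ∧ ¬G(v))

∃z ∃y ∃w ∀v (¬C(z,y) ∧ ¬C(y,z) ∨ C(w,w) ∧ ¬G(v))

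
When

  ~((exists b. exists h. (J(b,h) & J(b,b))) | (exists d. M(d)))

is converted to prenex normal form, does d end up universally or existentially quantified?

Drive negations inward (¬∀x A ≡ ∃x ¬A, ¬∃x A ≡ ∀x ¬A, De Morgan for ∧/∨):
  (forall b. forall h. (~J(b,h) | ~J(b,b))) & (forall d. ~M(d))
All bound variables are already distinct, so no renaming is needed.
Pull the quantifiers to the front (each side's bound variable is not free in the other side):
  forall b. forall h. forall d. ((~J(b,h) | ~J(b,b)) & ~M(d))
The quantifier exists d sits under an odd number of negations, so it flips to forall d.

universal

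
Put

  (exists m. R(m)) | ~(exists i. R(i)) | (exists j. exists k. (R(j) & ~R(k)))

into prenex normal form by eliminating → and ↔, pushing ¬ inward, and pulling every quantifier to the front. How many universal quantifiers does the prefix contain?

1

Move each ¬ inward, flipping quantifiers it crosses:
  (exists m. R(m)) | (forall i. ~R(i)) | (exists j. exists k. (R(j) & ~R(k)))
All bound variables are already distinct, so no renaming is needed.
Pull the quantifiers to the front (each side's bound variable is not free in the other side):
  exists m. forall i. exists j. exists k. (R(m) | ~R(i) | R(j) & ~R(k))
The prefix is exists m forall i exists j exists k: 1 universal, 3 existential.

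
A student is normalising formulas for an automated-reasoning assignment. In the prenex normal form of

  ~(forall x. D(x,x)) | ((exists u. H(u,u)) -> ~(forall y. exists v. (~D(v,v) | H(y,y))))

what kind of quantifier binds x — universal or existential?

existential

Rewrite implications/biconditionals: A → B as ¬A ∨ B.
  ~(forall x. D(x,x)) | ~(exists u. H(u,u)) | ~(forall y. exists v. (~D(v,v) | H(y,y)))
Push ¬ through the quantifiers and connectives to reach negation normal form:
  (exists x. ~D(x,x)) | (forall u. ~H(u,u)) | (exists y. forall v. (D(v,v) & ~H(y,y)))
Pull the quantifiers to the front (each side's bound variable is not free in the other side):
  exists x. forall u. exists y. forall v. (~D(x,x) | ~H(u,u) | D(v,v) & ~H(y,y))
The quantifier forall x sits under an odd number of negations (counting the antecedent side of each →), so it flips to exists x.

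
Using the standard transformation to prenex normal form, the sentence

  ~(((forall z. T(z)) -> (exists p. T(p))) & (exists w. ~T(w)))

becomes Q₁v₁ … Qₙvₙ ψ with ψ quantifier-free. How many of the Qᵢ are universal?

Rewrite implications/biconditionals: A → B as ¬A ∨ B.
  ~((~(forall z. T(z)) | (exists p. T(p))) & (exists w. ~T(w)))
Move each ¬ inward, flipping quantifiers it crosses:
  (forall z. T(z)) & (forall p. ~T(p)) | (forall w. T(w))
Pull the quantifiers to the front (each side's bound variable is not free in the other side):
  forall z. forall p. forall w. (T(z) & ~T(p) | T(w))
The prefix is forall z forall p forall w: 3 universal, 0 existential.

3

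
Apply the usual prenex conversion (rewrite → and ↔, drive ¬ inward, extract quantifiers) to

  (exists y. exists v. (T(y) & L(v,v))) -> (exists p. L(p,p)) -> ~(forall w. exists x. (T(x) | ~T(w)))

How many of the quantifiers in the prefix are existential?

1

Rewrite implications/biconditionals: A → B as ¬A ∨ B.
  ~(exists y. exists v. (T(y) & L(v,v))) | ~(exists p. L(p,p)) | ~(forall w. exists x. (T(x) | ~T(w)))
Move each ¬ inward, flipping quantifiers it crosses:
  (forall y. forall v. (~T(y) | ~L(v,v))) | (forall p. ~L(p,p)) | (exists w. forall x. (~T(x) & T(w)))
All bound variables are already distinct, so no renaming is needed.
Pull the quantifiers to the front (each side's bound variable is not free in the other side):
  forall y. forall v. forall p. exists w. forall x. (~T(y) | ~L(v,v) | ~L(p,p) | ~T(x) & T(w))
The prefix is forall y forall v forall p exists w forall x: 4 universal, 1 existential.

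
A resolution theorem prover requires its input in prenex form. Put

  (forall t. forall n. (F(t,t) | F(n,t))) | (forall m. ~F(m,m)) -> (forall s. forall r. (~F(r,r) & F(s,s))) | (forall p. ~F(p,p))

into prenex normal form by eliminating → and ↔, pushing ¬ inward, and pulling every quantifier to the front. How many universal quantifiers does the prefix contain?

Rewrite implications/biconditionals: A → B as ¬A ∨ B.
  ~((forall t. forall n. (F(t,t) | F(n,t))) | (forall m. ~F(m,m))) | (forall s. forall r. (~F(r,r) & F(s,s))) | (forall p. ~F(p,p))
Push ¬ through the quantifiers and connectives to reach negation normal form:
  (exists t. exists n. (~F(t,t) & ~F(n,t))) & (exists m. F(m,m)) | (forall s. forall r. (~F(r,r) & F(s,s))) | (forall p. ~F(p,p))
All bound variables are already distinct, so no renaming is needed.
Extract every quantifier outward, since the variables are now distinct and don't occur free across branches:
  exists t. exists n. exists m. forall s. forall r. forall p. (~F(t,t) & ~F(n,t) & F(m,m) | ~F(r,r) & F(s,s) | ~F(p,p))
The prefix is exists t exists n exists m forall s forall r forall p: 3 universal, 3 existential.

3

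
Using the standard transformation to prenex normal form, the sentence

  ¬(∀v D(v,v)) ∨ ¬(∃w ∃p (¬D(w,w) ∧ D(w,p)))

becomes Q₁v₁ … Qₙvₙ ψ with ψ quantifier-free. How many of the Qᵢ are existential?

1

Drive negations inward (¬∀x A ≡ ∃x ¬A, ¬∃x A ≡ ∀x ¬A, De Morgan for ∧/∨):
  (∃v ¬D(v,v)) ∨ (∀w ∀p (D(w,w) ∨ ¬D(w,p)))
All bound variables are already distinct, so no renaming is needed.
Finally move all quantifiers to the prefix:
  ∃v ∀w ∀p (¬D(v,v) ∨ D(w,w) ∨ ¬D(w,p))
The prefix is ∃v ∀w ∀p: 2 universal, 1 existential.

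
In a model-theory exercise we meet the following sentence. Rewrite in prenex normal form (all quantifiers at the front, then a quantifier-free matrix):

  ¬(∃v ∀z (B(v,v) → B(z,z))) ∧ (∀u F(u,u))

First replace A → B with ¬A ∨ B.
  ¬(∃v ∀z (¬B(v,v) ∨ B(z,z))) ∧ (∀u F(u,u))
Move each ¬ inward, flipping quantifiers it crosses:
  (∀v ∃z (B(v,v) ∧ ¬B(z,z))) ∧ (∀u F(u,u))
All bound variables are already distinct, so no renaming is needed.
Finally move all quantifiers to the prefix:
  ∀v ∃z ∀u (B(v,v) ∧ ¬B(z,z) ∧ F(u,u))

∀v ∃z ∀u (B(v,v) ∧ ¬B(z,z) ∧ F(u,u))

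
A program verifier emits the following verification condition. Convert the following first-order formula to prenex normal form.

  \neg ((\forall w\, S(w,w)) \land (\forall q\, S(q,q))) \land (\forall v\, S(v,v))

Move each ¬ inward, flipping quantifiers it crosses:
  ((\exists w\, \neg S(w,w)) \lor (\exists q\, \neg S(q,q))) \land (\forall v\, S(v,v))
All bound variables are already distinct, so no renaming is needed.
Finally move all quantifiers to the prefix:
  \exists w\, \exists q\, \forall v\, ((\neg S(w,w) \lor \neg S(q,q)) \land S(v,v))

\exists w\, \exists q\, \forall v\, ((\neg S(w,w) \lor \neg S(q,q)) \land S(v,v))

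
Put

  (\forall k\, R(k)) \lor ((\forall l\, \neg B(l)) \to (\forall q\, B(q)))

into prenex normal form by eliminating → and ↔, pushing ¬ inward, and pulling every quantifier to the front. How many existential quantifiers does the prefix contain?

First replace A → B with ¬A ∨ B.
  (\forall k\, R(k)) \lor \neg (\forall l\, \neg B(l)) \lor (\forall q\, B(q))
Move each ¬ inward, flipping quantifiers it crosses:
  (\forall k\, R(k)) \lor (\exists l\, B(l)) \lor (\forall q\, B(q))
Finally move all quantifiers to the prefix:
  \forall k\, \exists l\, \forall q\, (R(k) \lor B(l) \lor B(q))
The prefix is \forall k \exists l \forall q: 2 universal, 1 existential.

1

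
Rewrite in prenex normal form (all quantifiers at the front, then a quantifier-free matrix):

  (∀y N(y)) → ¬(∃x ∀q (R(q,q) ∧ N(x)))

Eliminate → and ↔ using ¬ and ∨.
  ¬(∀y N(y)) ∨ ¬(∃x ∀q (R(q,q) ∧ N(x)))
Move each ¬ inward, flipping quantifiers it crosses:
  (∃y ¬N(y)) ∨ (∀x ∃q (¬R(q,q) ∨ ¬N(x)))
Pull the quantifiers to the front (each side's bound variable is not free in the other side):
  ∃y ∀x ∃q (¬N(y) ∨ ¬R(q,q) ∨ ¬N(x))

∃y ∀x ∃q (¬N(y) ∨ ¬R(q,q) ∨ ¬N(x))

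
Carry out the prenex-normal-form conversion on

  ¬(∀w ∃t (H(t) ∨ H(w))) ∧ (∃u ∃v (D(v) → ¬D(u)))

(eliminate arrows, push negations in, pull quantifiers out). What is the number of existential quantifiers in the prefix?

3

First replace A → B with ¬A ∨ B.
  ¬(∀w ∃t (H(t) ∨ H(w))) ∧ (∃u ∃v (¬D(v) ∨ ¬D(u)))
Drive negations inward (¬∀x A ≡ ∃x ¬A, ¬∃x A ≡ ∀x ¬A, De Morgan for ∧/∨):
  (∃w ∀t (¬H(t) ∧ ¬H(w))) ∧ (∃u ∃v (¬D(v) ∨ ¬D(u)))
Extract every quantifier outward, since the variables are now distinct and don't occur free across branches:
  ∃w ∀t ∃u ∃v (¬H(t) ∧ ¬H(w) ∧ (¬D(v) ∨ ¬D(u)))
The prefix is ∃w ∀t ∃u ∃v: 1 universal, 3 existential.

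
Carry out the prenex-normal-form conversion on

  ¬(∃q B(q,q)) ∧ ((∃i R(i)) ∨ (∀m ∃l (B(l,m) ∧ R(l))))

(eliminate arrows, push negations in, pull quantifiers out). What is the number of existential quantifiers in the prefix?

Push ¬ through the quantifiers and connectives to reach negation normal form:
  (∀q ¬B(q,q)) ∧ ((∃i R(i)) ∨ (∀m ∃l (B(l,m) ∧ R(l))))
Pull the quantifiers to the front (each side's bound variable is not free in the other side):
  ∀q ∃i ∀m ∃l (¬B(q,q) ∧ (R(i) ∨ B(l,m) ∧ R(l)))
The prefix is ∀q ∃i ∀m ∃l: 2 universal, 2 existential.

2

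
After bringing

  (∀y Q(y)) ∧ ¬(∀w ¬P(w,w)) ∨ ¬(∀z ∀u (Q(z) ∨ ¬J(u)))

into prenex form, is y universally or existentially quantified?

universal

Drive negations inward (¬∀x A ≡ ∃x ¬A, ¬∃x A ≡ ∀x ¬A, De Morgan for ∧/∨):
  (∀y Q(y)) ∧ (∃w P(w,w)) ∨ (∃z ∃u (¬Q(z) ∧ J(u)))
All bound variables are already distinct, so no renaming is needed.
Extract every quantifier outward, since the variables are now distinct and don't occur free across branches:
  ∀y ∃w ∃z ∃u (Q(y) ∧ P(w,w) ∨ ¬Q(z) ∧ J(u))
The quantifier ∀y sits under an even number of negations, so it remains universal.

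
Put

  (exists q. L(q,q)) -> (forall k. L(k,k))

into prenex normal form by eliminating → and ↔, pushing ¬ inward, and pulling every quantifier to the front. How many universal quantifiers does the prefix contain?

Rewrite implications/biconditionals: A → B as ¬A ∨ B.
  ~(exists q. L(q,q)) | (forall k. L(k,k))
Push ¬ through the quantifiers and connectives to reach negation normal form:
  (forall q. ~L(q,q)) | (forall k. L(k,k))
All bound variables are already distinct, so no renaming is needed.
Finally move all quantifiers to the prefix:
  forall q. forall k. (~L(q,q) | L(k,k))
The prefix is forall q forall k: 2 universal, 0 existential.

2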